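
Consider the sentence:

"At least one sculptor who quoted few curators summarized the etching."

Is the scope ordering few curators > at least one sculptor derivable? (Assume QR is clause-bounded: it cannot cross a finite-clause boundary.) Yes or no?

*few curators* sits inside the relative clause *who quoted few curators*.
Relative clauses are scope islands: a quantifier cannot QR out of a relative clause to take scope in the matrix clause.
So *few curators* cannot raise high enough to outscope *at least one sculptor*; only the surface ordering *at least one sculptor* > *few curators* is available.
(Only the surface reading survives: one fixed sculptor with respect to all the relevant curators.)

No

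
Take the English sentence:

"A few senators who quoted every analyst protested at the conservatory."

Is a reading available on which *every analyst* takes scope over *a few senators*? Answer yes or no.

*every analyst* sits inside the relative clause *who quoted every analyst*.
Relative clauses are scope islands: a quantifier cannot QR out of a relative clause to take scope in the matrix clause.
There is no licit LF on which *every analyst* c-commands *a few senators*.

No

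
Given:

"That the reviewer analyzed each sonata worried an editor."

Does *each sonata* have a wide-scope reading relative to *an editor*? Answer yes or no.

No

*each sonata* sits inside the sentential subject *that the reviewer analyzed each sonata*.
Sentential subjects are islands: a quantifier inside the subject clause cannot raise over the matrix predicate.
So *each sonata* cannot raise to a position above *an editor*.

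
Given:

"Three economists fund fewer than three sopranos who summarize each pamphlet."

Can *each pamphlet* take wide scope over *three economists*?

No

*each pamphlet* occurs within the relative clause *who summarize each pamphlet* modifying *fewer than three sopranos*.
QR out of a relative clause is ruled out by the relative-clause island constraint.
*each pamphlet* > *three economists* would require crossing that boundary, which is illicit.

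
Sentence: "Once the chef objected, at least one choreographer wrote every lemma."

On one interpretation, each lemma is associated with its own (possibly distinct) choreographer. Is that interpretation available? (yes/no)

Yes

The described interpretation is the *every lemma* > *at least one choreographer* scoping.
Neither queried DP is inside the adjunct, so the adjunct-island constraint does not apply.
Nothing blocks QR of the lower DP to a position above the higher one, so inverse scope is available.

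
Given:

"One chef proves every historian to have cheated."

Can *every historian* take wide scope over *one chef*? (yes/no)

ECM infinitives lack a CP barrier, so *every historian* can QR over the matrix subject *one chef*.
Since no island is crossed, the inverse ordering is licensed alongside surface scope.

Yes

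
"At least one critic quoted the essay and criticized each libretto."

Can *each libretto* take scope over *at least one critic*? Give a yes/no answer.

*each libretto* is embedded in one conjunct of the coordinate structure (*criticized each libretto*).
A quantifier cannot raise out of one conjunct of a coordination across the whole coordinate structure — the CSC applies to QR.
*each libretto* is confined to the island and cannot take scope over *at least one critic*.
(Only the surface reading survives: one fixed critic with respect to all the relevant librettos.)

No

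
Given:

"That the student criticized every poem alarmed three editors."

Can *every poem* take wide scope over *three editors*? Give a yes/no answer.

No

*every poem* is embedded in the sentential subject *that the student criticized every poem*.
Sentential subjects are islands: a quantifier inside the subject clause cannot raise over the matrix predicate.
*every poem* is confined to the island and cannot take scope over *three editors*.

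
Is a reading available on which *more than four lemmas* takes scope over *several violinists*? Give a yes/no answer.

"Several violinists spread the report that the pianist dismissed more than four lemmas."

No

Structurally, *more than four lemmas* is inside the complex NP *the report that the pianist dismissed more than four lemmas*.
Noun-complement clauses are scope islands (the Complex NP Constraint): a quantifier inside one cannot scope into the matrix.
Hence only narrow scope for *more than four lemmas* (under *several violinists*) survives.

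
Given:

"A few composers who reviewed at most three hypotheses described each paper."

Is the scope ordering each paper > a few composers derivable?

*each paper* sits in the matrix clause, not in the relative clause on *a few composers*.
QR within a single clause is free, so the lower quantifier may take scope over the higher one.

Yes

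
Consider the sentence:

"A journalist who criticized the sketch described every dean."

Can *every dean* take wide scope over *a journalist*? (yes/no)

The RC *who criticized the sketch* is an island, but *every dean* is not inside it — it is the matrix object, a clausemate of *a journalist*.
With no island boundary between them, the object can take inverse scope over the subject via ordinary QR within the clause.
Both orderings are possible: *a journalist* > *every dean* and *every dean* > *a journalist*.

Yes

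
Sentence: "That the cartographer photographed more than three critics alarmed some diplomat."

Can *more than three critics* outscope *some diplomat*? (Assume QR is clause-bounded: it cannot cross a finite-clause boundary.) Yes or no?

*more than three critics* is embedded in the sentential subject *that the cartographer photographed more than three critics*.
Sentential subjects are islands: a quantifier inside the subject clause cannot raise over the matrix predicate.
So the wide-scope reading for *more than three critics* is blocked.

No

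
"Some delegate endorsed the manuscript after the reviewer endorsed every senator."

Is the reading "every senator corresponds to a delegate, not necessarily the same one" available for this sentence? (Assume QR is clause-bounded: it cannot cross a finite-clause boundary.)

No

This is the *every senator* > *some delegate* reading.
*every senator* sits inside the adjunct clause *after the reviewer endorsed every senator*.
Scope out of an adjunct clause is unavailable: QR respects the adjunct-island constraint.
So *every senator* cannot raise high enough to outscope *some delegate*; only the surface ordering *some delegate* > *every senator* is available.
(Only the surface reading survives: one fixed delegate with respect to all the relevant senators.)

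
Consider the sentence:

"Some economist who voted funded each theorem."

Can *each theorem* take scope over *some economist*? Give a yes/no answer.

The RC *who voted* is an island, but *each theorem* is not inside it — it is the matrix object, a clausemate of *some economist*.
Clause-internal QR can adjoin the lower DP above the subject, yielding the inverse reading.
So *each theorem* > *some economist* is among the available readings.

Yes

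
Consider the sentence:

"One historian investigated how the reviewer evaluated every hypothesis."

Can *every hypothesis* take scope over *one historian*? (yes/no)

No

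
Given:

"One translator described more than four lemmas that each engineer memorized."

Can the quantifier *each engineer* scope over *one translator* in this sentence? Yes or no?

The target quantifier *each engineer* is part of the relative clause *that each engineer memorized* modifying *more than four lemmas*.
A relative clause is a scope island — quantifier raising cannot cross its boundary.
So the wide-scope reading for *each engineer* is blocked.
(Only the surface reading survives: one fixed translator with respect to all the relevant engineers.)

No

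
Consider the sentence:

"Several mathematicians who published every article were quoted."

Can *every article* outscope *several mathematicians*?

*every article* sits inside the relative clause *who published every article*.
Relative clauses are scope islands: a quantifier cannot QR out of a relative clause to take scope in the matrix clause.
*every article* is confined to the island and cannot take scope over *several mathematicians*.

No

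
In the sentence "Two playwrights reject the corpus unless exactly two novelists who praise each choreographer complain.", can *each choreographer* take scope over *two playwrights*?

No

Structurally, *each choreographer* is inside the relative clause *who praise each choreographer*, which is itself inside the adjunct *unless exactly two novelists who praise each choreographer complain*.
Both the relative clause and the enclosing adjunct are scope islands; QR cannot cross either.
*each choreographer* > *two playwrights* would require crossing that boundary, which is illicit.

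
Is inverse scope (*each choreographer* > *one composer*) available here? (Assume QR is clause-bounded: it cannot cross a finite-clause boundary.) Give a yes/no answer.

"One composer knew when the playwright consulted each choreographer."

The DP *each choreographer* is contained in the embedded question *when the playwright consulted each choreographer*.
QR across an interrogative CP boundary is ruled out as a wh-island violation.
The inverse ordering *each choreographer* > *one composer* is therefore underivable.
(Only the surface reading survives: one fixed composer with respect to all the relevant choreographers.)

No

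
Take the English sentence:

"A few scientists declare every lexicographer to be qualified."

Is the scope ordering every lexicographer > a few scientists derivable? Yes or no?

ECM infinitives lack a CP barrier, so *every lexicographer* can QR over the matrix subject *a few scientists*.
Clause-internal QR can adjoin the lower DP above the subject, yielding the inverse reading.

Yes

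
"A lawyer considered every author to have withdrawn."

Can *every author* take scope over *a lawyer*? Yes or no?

Yes

The ECM infinitive is scope-transparent — *every author* is free to raise above *a lawyer*.
No island intervenes, so both surface and inverse scope are derivable.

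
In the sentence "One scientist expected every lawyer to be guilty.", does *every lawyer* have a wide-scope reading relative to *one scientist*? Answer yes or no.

Yes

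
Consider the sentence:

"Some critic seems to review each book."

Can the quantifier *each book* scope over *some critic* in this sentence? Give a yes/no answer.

Yes

Raising constructions are monoclausal for scope purposes; *each book* is not separated from *some critic* by any island.
With no island boundary between them, the object can take inverse scope over the subject via ordinary QR within the clause.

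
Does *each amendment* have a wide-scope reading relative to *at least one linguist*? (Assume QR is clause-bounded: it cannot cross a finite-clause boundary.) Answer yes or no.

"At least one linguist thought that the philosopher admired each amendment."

No

*each amendment* sits inside the finite complement clause *that the philosopher admired each amendment*.
QR is clause-bounded, so the finite complement is a scope island for the embedded quantifier.
The inverse ordering *each amendment* > *at least one linguist* is therefore underivable.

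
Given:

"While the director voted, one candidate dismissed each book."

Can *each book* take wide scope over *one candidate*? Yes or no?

Although there is an adjunct clause, *each book* is in the main clause, not inside the adjunct.
Since no island is crossed, the inverse ordering is licensed alongside surface scope.

Yes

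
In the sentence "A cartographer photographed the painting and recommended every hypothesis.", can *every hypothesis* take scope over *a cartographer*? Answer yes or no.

The target quantifier *every hypothesis* is part of one conjunct of the coordinate structure (*recommended every hypothesis*).
A quantifier cannot raise out of one conjunct of a coordination across the whole coordinate structure — the CSC applies to QR.
The inverse ordering *every hypothesis* > *a cartographer* is therefore underivable.
(Only the surface reading survives: one fixed cartographer with respect to all the relevant hypotheses.)

No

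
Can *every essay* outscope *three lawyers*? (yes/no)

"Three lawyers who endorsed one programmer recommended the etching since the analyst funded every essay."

No

Structurally, *every essay* is inside the adjunct clause *since the analyst funded every essay*.
Adjunct clauses are scope islands: a quantifier inside an adjunct cannot raise into the matrix clause.
Hence only narrow scope for *every essay* (under *three lawyers*) survives.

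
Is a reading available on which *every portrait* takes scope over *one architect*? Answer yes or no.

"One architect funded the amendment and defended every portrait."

The target quantifier *every portrait* is part of one conjunct of the coordinate structure (*defended every portrait*).
Asymmetric QR out of one conjunct violates the Coordinate Structure Constraint.
So *every portrait* cannot raise to a position above *one architect*.

No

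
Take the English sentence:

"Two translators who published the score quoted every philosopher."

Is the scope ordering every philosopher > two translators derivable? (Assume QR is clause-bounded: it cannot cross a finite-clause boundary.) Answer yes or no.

Yes

*every philosopher* sits in the matrix clause, not in the relative clause on *two translators*.
QR within a single clause is free, so the lower quantifier may take scope over the higher one.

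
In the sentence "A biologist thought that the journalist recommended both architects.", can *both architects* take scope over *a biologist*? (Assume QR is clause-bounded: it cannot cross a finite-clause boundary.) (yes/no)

No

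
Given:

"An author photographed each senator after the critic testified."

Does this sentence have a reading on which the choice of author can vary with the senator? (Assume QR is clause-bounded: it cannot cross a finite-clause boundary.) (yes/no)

Yes

The described interpretation is the *each senator* > *an author* scoping.
Although there is an adjunct clause, *each senator* is in the main clause, not inside the adjunct.
QR within a single clause is free, so the lower quantifier may take scope over the higher one.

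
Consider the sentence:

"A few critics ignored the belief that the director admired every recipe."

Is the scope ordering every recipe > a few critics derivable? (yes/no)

No

The DP *every recipe* is contained in the complex NP *the belief that the director admired every recipe*.
The complex NP is opaque for QR — the quantifier is frozen inside the noun's complement.
There is no licit LF on which *every recipe* c-commands *a few critics*.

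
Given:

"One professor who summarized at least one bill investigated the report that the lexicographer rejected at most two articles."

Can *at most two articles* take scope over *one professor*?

*at most two articles* occurs within the complex NP *the report that the lexicographer rejected at most two articles*.
A that-clause complement to a noun is an island; QR cannot cross the NP boundary.
Hence only narrow scope for *at most two articles* (under *one professor*) survives.
(Only the surface reading survives: one fixed professor with respect to all the relevant articles.)

No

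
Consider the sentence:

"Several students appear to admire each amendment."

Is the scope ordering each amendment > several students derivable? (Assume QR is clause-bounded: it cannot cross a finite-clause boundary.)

Yes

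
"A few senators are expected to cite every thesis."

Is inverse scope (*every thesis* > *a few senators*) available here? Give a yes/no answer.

Yes

The matrix predicate is a raising verb, whose infinitival complement is not a scope island — *every thesis* can QR into the matrix clause.
No island intervenes, so both surface and inverse scope are derivable.
So *every thesis* > *a few senators* is among the available readings.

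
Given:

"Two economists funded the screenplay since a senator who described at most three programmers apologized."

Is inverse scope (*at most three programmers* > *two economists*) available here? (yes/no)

Structurally, *at most three programmers* is inside the relative clause *who described at most three programmers*, which is itself inside the adjunct *since a senator who described at most three programmers apologized*.
Nested islands: the RC island is itself inside an adjunct island, so wide scope is doubly excluded.
*at most three programmers* is confined to the island and cannot take scope over *two economists*.

No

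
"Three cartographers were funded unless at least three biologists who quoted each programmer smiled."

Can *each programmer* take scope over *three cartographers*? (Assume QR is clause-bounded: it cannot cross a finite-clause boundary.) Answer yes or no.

No

Structurally, *each programmer* is inside the relative clause *who quoted each programmer*, which is itself inside the adjunct *unless at least three biologists who quoted each programmer smiled*.
Two island boundaries intervene — the relative clause and the adjunct. Either alone would block QR.
*each programmer* is confined to the island and cannot take scope over *three cartographers*.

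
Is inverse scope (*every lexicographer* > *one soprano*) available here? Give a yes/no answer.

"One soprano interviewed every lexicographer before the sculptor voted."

Yes

Neither queried DP is inside the adjunct, so the adjunct-island constraint does not apply.
QR within a single clause is free, so the lower quantifier may take scope over the higher one.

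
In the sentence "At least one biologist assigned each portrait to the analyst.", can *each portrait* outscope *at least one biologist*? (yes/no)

Yes

*each portrait* is the matrix object and *at least one biologist* the matrix subject; the two are clausemates.
No island intervenes, so both surface and inverse scope are derivable.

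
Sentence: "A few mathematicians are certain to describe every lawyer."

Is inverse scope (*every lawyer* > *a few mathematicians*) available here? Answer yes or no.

Yes

*every lawyer* is the object of the infinitival complement of a raising predicate; raising infinitives are transparent for QR, so the two DPs are in effect clausemates.
Since no island is crossed, the inverse ordering is licensed alongside surface scope.
So *every lawyer* > *a few mathematicians* is among the available readings.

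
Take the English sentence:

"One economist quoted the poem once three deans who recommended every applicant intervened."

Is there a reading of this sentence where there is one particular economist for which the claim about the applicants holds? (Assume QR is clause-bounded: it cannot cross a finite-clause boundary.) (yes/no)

Yes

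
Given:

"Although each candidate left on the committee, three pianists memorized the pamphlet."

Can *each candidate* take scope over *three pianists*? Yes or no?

No

The target quantifier *each candidate* is part of the adjunct clause *although each candidate left on the committee*.
Adjuncts are opaque for quantifier raising; a quantifier in an adjunct stays inside it.
So the wide-scope reading for *each candidate* is blocked.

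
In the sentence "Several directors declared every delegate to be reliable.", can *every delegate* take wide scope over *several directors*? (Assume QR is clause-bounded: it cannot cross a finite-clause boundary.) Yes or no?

The ECM infinitive is scope-transparent — *every delegate* is free to raise above *several directors*.
Ordinary QR to a clause-peripheral position gives the wide-scope LF for the lower DP.

Yes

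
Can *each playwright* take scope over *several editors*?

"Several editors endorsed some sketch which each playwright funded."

*each playwright* sits inside the relative clause *which each playwright funded* modifying *some sketch*.
The relative clause forms an island for QR, so the quantifier is confined to the head noun's restrictor.
So *each playwright* cannot raise high enough to outscope *several editors*; only the surface ordering *several editors* > *each playwright* is available.

No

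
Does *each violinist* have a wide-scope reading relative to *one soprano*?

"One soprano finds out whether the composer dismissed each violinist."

No

*each violinist* is embedded in the embedded question *whether the composer dismissed each violinist*.
Embedded questions are wh-islands: a quantifier inside an indirect question cannot QR into the matrix clause.
So the wide-scope reading for *each violinist* is blocked.
(Only the surface reading survives: one fixed soprano with respect to all the relevant violinists.)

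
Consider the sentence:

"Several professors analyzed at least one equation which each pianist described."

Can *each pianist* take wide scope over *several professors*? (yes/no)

Structurally, *each pianist* is inside the relative clause *which each pianist described* modifying *at least one equation*.
The relative clause forms an island for QR, so the quantifier is confined to the head noun's restrictor.
*each pianist* > *several professors* would require crossing that boundary, which is illicit.

No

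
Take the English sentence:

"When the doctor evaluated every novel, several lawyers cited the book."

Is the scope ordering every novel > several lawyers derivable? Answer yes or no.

No

*every novel* sits inside the adjunct clause *when the doctor evaluated every novel*.
The adjunct-island constraint bars QR out of an adverbial clause.
There is no licit LF on which *every novel* c-commands *several lawyers*.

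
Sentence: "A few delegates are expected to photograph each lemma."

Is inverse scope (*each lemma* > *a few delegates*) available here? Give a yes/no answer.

The matrix predicate is a raising verb, whose infinitival complement is not a scope island — *each lemma* can QR into the matrix clause.
With no island boundary between them, the object can take inverse scope over the subject via ordinary QR within the clause.

Yes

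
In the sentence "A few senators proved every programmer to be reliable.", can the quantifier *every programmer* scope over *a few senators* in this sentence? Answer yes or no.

Yes

This is an ECM construction: *every programmer* is the infinitival subject, Case-marked by the matrix verb, and the infinitive is transparent for QR.
No island intervenes, so both surface and inverse scope are derivable.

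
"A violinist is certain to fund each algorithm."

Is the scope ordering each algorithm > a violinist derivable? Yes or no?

Yes

Infinitival complements of raising predicates do not block QR; *each algorithm* and *a violinist* are effectively clausemates.
Ordinary QR to a clause-peripheral position gives the wide-scope LF for the lower DP.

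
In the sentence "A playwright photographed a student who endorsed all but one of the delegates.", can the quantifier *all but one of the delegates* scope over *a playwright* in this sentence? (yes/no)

The target quantifier *all but one of the delegates* is part of the relative clause *who endorsed all but one of the delegates* modifying *a student*.
Quantifiers inside a relative clause are trapped there; the RC boundary blocks QR.
So the wide-scope reading for *all but one of the delegates* is blocked.

No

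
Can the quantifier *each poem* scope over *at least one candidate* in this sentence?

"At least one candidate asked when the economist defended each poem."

*each poem* sits inside the embedded question *when the economist defended each poem*.
The wh-island constraint blocks QR out of an embedded interrogative.
So *each poem* cannot raise to a position above *at least one candidate*.

No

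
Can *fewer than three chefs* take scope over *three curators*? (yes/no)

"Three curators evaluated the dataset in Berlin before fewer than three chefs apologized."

No

Structurally, *fewer than three chefs* is inside the adjunct clause *before fewer than three chefs apologized*.
Since the clause is an adjunct (not a complement), the Adjunct Condition blocks QR across its edge.
There is no licit LF on which *fewer than three chefs* c-commands *three curators*.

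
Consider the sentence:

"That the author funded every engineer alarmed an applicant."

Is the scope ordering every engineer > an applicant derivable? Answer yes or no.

No

*every engineer* sits inside the sentential subject *that the author funded every engineer*.
The Sentential Subject Constraint rules out raising the quantifier out of the that-clause subject.
The ordering *every engineer* > *an applicant* is therefore underivable.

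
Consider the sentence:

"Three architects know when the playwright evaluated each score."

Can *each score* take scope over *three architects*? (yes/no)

*each score* sits inside the embedded question *when the playwright evaluated each score*.
QR across an interrogative CP boundary is ruled out as a wh-island violation.
There is no licit LF on which *each score* c-commands *three architects*.

No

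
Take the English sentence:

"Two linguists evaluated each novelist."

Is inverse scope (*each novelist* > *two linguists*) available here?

Yes

*each novelist* is the matrix object and *two linguists* the matrix subject; the two are clausemates.
Nothing blocks QR of the lower DP to a position above the higher one, so inverse scope is available.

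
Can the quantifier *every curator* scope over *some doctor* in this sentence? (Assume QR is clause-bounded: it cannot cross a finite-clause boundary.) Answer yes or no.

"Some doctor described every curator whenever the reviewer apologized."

Yes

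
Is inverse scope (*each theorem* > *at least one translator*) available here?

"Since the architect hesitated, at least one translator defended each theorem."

Yes

Although there is an adjunct clause, *each theorem* is in the main clause, not inside the adjunct.
Ordinary QR to a clause-peripheral position gives the wide-scope LF for the lower DP.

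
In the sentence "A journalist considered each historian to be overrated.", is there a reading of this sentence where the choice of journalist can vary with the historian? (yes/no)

This is the *each historian* > *a journalist* reading.
*each historian* is an ECM subject; ECM complements are not islands, and the embedded quantifier may take matrix scope.
Ordinary QR to a clause-peripheral position gives the wide-scope LF for the lower DP.

Yes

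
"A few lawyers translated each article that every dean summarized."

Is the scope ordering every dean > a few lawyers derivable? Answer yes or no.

No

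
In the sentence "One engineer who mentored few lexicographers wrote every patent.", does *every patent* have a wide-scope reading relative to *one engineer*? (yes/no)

Although the sentence contains a relative clause (*who mentored few lexicographers*), *every patent* is outside it, in the matrix VP.
Nothing blocks QR of the lower DP to a position above the higher one, so inverse scope is available.

Yes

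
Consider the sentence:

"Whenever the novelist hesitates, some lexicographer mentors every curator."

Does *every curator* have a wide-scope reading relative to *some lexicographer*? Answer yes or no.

The adjunct island is irrelevant here — *every curator* and *some lexicographer* are both in the matrix clause.
With no island boundary between them, the object can take inverse scope over the subject via ordinary QR within the clause.
The sentence is scopally ambiguous between *some lexicographer* > *every curator* and *every curator* > *some lexicographer*.

Yes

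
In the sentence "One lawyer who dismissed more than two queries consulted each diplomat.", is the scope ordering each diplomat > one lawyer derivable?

Yes

The RC *who dismissed more than two queries* is an island, but *each diplomat* is not inside it — it is the matrix object, a clausemate of *one lawyer*.
Ordinary QR to a clause-peripheral position gives the wide-scope LF for the lower DP.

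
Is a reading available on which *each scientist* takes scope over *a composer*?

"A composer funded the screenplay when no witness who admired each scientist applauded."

*each scientist* occurs within the relative clause *who admired each scientist*, which is itself inside the adjunct *when no witness who admired each scientist applauded*.
Both the relative clause and the enclosing adjunct are scope islands; QR cannot cross either.
The inverse ordering *each scientist* > *a composer* is therefore underivable.

No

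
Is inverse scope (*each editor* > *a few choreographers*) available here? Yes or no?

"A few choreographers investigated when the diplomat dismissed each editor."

Structurally, *each editor* is inside the embedded question *when the diplomat dismissed each editor*.
Embedded wh-clauses are opaque for QR, so the quantifier stays inside the question.
So *each editor* cannot raise high enough to outscope *a few choreographers*; only the surface ordering *a few choreographers* > *each editor* is available.

No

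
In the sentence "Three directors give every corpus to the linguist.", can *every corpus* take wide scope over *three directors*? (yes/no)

Yes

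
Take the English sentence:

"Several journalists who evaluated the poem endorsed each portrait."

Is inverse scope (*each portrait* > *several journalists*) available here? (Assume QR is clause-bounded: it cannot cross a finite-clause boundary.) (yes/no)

*each portrait* is a matrix argument; only *several journalists* is modified by the relative clause *who evaluated the poem*, so the RC island is irrelevant to the target quantifier.
Clause-internal QR can adjoin the lower DP above the subject, yielding the inverse reading.

Yes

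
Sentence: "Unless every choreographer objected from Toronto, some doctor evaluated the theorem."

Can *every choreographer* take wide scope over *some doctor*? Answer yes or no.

No

*every choreographer* occurs within the adjunct clause *unless every choreographer objected from Toronto*.
Adjuncts are opaque for quantifier raising; a quantifier in an adjunct stays inside it.
So *every choreographer* cannot raise to a position above *some doctor*.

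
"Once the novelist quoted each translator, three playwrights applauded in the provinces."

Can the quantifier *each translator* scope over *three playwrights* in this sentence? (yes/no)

*each translator* sits inside the adjunct clause *once the novelist quoted each translator*.
Adverbial clauses are not L-marked, so they are barriers for QR — the quantifier cannot escape the adjunct.
There is no licit LF on which *each translator* c-commands *three playwrights*.

No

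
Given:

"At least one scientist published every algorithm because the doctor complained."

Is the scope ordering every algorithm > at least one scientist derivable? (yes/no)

Yes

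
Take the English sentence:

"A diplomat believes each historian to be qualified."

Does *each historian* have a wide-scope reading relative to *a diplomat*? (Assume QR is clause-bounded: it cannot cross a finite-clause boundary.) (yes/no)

*each historian* is an ECM subject; ECM complements are not islands, and the embedded quantifier may take matrix scope.
Since no island is crossed, the inverse ordering is licensed alongside surface scope.

Yes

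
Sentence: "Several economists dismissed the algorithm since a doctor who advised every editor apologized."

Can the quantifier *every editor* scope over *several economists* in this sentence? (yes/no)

The target quantifier *every editor* is part of the relative clause *who advised every editor*, which is itself inside the adjunct *since a doctor who advised every editor apologized*.
Both the relative clause and the enclosing adjunct are scope islands; QR cannot cross either.
Hence only narrow scope for *every editor* (under *several economists*) survives.

No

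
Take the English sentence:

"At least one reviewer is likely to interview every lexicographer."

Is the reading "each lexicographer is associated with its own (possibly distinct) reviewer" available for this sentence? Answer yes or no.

This is the *every lexicographer* > *at least one reviewer* reading.
*every lexicographer* is inside a raising infinitive, which is transparent to QR (no CP barrier), so it behaves as a matrix argument.
With no island boundary between them, the object can take inverse scope over the subject via ordinary QR within the clause.

Yes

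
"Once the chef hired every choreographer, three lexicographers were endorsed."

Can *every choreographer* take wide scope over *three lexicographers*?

Structurally, *every choreographer* is inside the adjunct clause *once the chef hired every choreographer*.
Since the clause is an adjunct (not a complement), the Adjunct Condition blocks QR across its edge.
*every choreographer* > *three lexicographers* would require crossing that boundary, which is illicit.

No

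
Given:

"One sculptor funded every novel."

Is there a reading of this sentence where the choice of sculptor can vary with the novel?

Yes

The described interpretation is the *every novel* > *one sculptor* scoping.
Both DPs are arguments of the same predicate; there is no clause or island boundary between them.
With no island boundary between them, the object can take inverse scope over the subject via ordinary QR within the clause.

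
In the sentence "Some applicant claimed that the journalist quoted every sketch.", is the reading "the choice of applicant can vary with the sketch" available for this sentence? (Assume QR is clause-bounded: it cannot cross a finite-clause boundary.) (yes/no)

No

The paraphrase describes the scope ordering *every sketch* > *some applicant*.
The DP *every sketch* is contained in the finite complement clause *that the journalist quoted every sketch*.
With QR restricted to its own tensed clause, the embedded quantifier cannot reach a matrix scope position.
The inverse ordering *every sketch* > *some applicant* is therefore underivable.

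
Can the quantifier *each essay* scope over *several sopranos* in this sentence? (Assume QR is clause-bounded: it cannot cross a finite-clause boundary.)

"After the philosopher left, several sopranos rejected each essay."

The adjunct island is irrelevant here — *each essay* and *several sopranos* are both in the matrix clause.
No island intervenes, so both surface and inverse scope are derivable.
So *each essay* > *several sopranos* is among the available readings.

Yes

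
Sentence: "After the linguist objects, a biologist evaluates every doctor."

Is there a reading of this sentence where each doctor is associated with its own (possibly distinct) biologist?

Yes

The paraphrase describes the scope ordering *every doctor* > *a biologist*.
*every doctor* is a matrix argument; the adjunct is an island but the target quantifier is outside it.
Clause-internal QR can adjoin the lower DP above the subject, yielding the inverse reading.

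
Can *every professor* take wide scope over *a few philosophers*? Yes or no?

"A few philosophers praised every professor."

Yes

*every professor* is the matrix object and *a few philosophers* the matrix subject; the two are clausemates.
QR within a single clause is free, so the lower quantifier may take scope over the higher one.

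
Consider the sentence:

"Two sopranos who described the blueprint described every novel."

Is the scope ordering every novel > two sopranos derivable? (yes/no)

The relative clause *who described the blueprint* modifies *two sopranos*, but *every novel* is not inside that relative clause — it is an argument of the matrix verb.
Nothing blocks QR of the lower DP to a position above the higher one, so inverse scope is available.

Yes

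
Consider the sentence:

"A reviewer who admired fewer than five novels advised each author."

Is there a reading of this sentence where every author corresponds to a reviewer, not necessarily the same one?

Yes

This is the *each author* > *a reviewer* reading.
The RC *who admired fewer than five novels* is an island, but *each author* is not inside it — it is the matrix object, a clausemate of *a reviewer*.
No island intervenes, so both surface and inverse scope are derivable.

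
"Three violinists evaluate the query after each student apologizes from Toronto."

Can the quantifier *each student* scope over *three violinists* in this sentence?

No

Structurally, *each student* is inside the adjunct clause *after each student apologizes from Toronto*.
Since the clause is an adjunct (not a complement), the Adjunct Condition blocks QR across its edge.
There is no licit LF on which *each student* c-commands *three violinists*.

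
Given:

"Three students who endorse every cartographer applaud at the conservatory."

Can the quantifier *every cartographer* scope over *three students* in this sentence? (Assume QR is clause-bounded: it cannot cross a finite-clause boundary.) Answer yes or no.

No

*every cartographer* is embedded in the relative clause *who endorse every cartographer*.
A relative clause is a scope island — quantifier raising cannot cross its boundary.
The inverse ordering *every cartographer* > *three students* is therefore underivable.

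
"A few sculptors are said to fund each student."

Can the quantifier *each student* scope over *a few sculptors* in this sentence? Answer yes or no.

Yes

The matrix predicate is a raising verb, whose infinitival complement is not a scope island — *each student* can QR into the matrix clause.
With no island boundary between them, the object can take inverse scope over the subject via ordinary QR within the clause.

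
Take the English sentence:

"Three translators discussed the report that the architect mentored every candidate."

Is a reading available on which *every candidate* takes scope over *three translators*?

*every candidate* is embedded in the complex NP *the report that the architect mentored every candidate*.
The complex NP is opaque for QR — the quantifier is frozen inside the noun's complement.
*every candidate* is confined to the island and cannot take scope over *three translators*.

No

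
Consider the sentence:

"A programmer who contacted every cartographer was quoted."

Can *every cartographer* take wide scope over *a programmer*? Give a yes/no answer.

*every cartographer* occurs within the relative clause *who contacted every cartographer*.
Quantifiers inside a relative clause are trapped there; the RC boundary blocks QR.
The inverse ordering *every cartographer* > *a programmer* is therefore underivable.
(Only the surface reading survives: one fixed programmer with respect to all the relevant cartographers.)

No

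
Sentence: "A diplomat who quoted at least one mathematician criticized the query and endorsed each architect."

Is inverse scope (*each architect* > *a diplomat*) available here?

No

Structurally, *each architect* is inside one conjunct of the coordinate structure (*endorsed each architect*).
Coordinate structures are islands for non-across-the-board movement, QR included.
The inverse ordering *each architect* > *a diplomat* is therefore underivable.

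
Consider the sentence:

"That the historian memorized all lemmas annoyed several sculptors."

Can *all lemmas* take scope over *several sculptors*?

Structurally, *all lemmas* is inside the sentential subject *that the historian memorized all lemmas*.
Subjects — clausal subjects included — are islands for extraction, and QR is no exception.
There is no licit LF on which *all lemmas* c-commands *several sculptors*.

No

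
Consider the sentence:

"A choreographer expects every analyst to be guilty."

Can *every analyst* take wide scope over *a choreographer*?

*every analyst* is an ECM subject; ECM complements are not islands, and the embedded quantifier may take matrix scope.
With no island boundary between them, the object can take inverse scope over the subject via ordinary QR within the clause.
The sentence is scopally ambiguous between *a choreographer* > *every analyst* and *every analyst* > *a choreographer*.

Yes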